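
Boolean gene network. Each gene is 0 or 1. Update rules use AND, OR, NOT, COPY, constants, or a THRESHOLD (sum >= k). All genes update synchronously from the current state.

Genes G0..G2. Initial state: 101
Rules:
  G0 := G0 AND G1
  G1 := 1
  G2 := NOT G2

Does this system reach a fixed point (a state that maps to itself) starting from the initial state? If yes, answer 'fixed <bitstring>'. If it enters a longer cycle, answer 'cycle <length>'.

Answer: cycle 2

Derivation:
Step 0: 101
Step 1: G0=G0&G1=1&0=0 G1=1(const) G2=NOT G2=NOT 1=0 -> 010
Step 2: G0=G0&G1=0&1=0 G1=1(const) G2=NOT G2=NOT 0=1 -> 011
Step 3: G0=G0&G1=0&1=0 G1=1(const) G2=NOT G2=NOT 1=0 -> 010
Cycle of length 2 starting at step 1 -> no fixed point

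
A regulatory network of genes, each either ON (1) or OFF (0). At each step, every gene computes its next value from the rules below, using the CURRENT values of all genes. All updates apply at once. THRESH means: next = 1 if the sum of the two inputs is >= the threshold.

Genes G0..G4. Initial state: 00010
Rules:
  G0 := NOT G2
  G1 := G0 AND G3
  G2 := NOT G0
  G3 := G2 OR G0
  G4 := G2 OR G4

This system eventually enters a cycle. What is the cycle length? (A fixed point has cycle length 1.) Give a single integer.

Answer: 2

Derivation:
Step 0: 00010
Step 1: G0=NOT G2=NOT 0=1 G1=G0&G3=0&1=0 G2=NOT G0=NOT 0=1 G3=G2|G0=0|0=0 G4=G2|G4=0|0=0 -> 10100
Step 2: G0=NOT G2=NOT 1=0 G1=G0&G3=1&0=0 G2=NOT G0=NOT 1=0 G3=G2|G0=1|1=1 G4=G2|G4=1|0=1 -> 00011
Step 3: G0=NOT G2=NOT 0=1 G1=G0&G3=0&1=0 G2=NOT G0=NOT 0=1 G3=G2|G0=0|0=0 G4=G2|G4=0|1=1 -> 10101
Step 4: G0=NOT G2=NOT 1=0 G1=G0&G3=1&0=0 G2=NOT G0=NOT 1=0 G3=G2|G0=1|1=1 G4=G2|G4=1|1=1 -> 00011
State from step 4 equals state from step 2 -> cycle length 2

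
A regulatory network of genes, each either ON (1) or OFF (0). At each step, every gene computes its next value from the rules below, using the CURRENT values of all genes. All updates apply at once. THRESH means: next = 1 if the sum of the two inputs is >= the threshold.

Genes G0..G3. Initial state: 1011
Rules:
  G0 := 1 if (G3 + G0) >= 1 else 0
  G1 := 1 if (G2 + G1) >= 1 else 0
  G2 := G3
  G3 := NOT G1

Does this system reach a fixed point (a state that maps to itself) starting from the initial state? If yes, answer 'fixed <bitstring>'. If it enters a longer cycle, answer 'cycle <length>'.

Answer: fixed 1100

Derivation:
Step 0: 1011
Step 1: G0=(1+1>=1)=1 G1=(1+0>=1)=1 G2=G3=1 G3=NOT G1=NOT 0=1 -> 1111
Step 2: G0=(1+1>=1)=1 G1=(1+1>=1)=1 G2=G3=1 G3=NOT G1=NOT 1=0 -> 1110
Step 3: G0=(0+1>=1)=1 G1=(1+1>=1)=1 G2=G3=0 G3=NOT G1=NOT 1=0 -> 1100
Step 4: G0=(0+1>=1)=1 G1=(0+1>=1)=1 G2=G3=0 G3=NOT G1=NOT 1=0 -> 1100
Fixed point reached at step 3: 1100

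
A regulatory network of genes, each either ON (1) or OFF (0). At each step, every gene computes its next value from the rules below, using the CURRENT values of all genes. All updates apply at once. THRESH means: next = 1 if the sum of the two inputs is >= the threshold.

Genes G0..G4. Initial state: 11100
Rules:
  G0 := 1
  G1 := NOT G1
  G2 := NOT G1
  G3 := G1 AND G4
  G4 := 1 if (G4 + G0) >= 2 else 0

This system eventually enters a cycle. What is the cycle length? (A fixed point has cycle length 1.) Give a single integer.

Step 0: 11100
Step 1: G0=1(const) G1=NOT G1=NOT 1=0 G2=NOT G1=NOT 1=0 G3=G1&G4=1&0=0 G4=(0+1>=2)=0 -> 10000
Step 2: G0=1(const) G1=NOT G1=NOT 0=1 G2=NOT G1=NOT 0=1 G3=G1&G4=0&0=0 G4=(0+1>=2)=0 -> 11100
State from step 2 equals state from step 0 -> cycle length 2

Answer: 2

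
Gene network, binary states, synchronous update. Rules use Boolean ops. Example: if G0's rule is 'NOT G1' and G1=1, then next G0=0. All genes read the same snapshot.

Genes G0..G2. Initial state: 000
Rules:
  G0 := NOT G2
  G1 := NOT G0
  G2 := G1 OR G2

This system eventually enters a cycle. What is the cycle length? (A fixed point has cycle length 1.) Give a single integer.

Step 0: 000
Step 1: G0=NOT G2=NOT 0=1 G1=NOT G0=NOT 0=1 G2=G1|G2=0|0=0 -> 110
Step 2: G0=NOT G2=NOT 0=1 G1=NOT G0=NOT 1=0 G2=G1|G2=1|0=1 -> 101
Step 3: G0=NOT G2=NOT 1=0 G1=NOT G0=NOT 1=0 G2=G1|G2=0|1=1 -> 001
Step 4: G0=NOT G2=NOT 1=0 G1=NOT G0=NOT 0=1 G2=G1|G2=0|1=1 -> 011
Step 5: G0=NOT G2=NOT 1=0 G1=NOT G0=NOT 0=1 G2=G1|G2=1|1=1 -> 011
State from step 5 equals state from step 4 -> cycle length 1

Answer: 1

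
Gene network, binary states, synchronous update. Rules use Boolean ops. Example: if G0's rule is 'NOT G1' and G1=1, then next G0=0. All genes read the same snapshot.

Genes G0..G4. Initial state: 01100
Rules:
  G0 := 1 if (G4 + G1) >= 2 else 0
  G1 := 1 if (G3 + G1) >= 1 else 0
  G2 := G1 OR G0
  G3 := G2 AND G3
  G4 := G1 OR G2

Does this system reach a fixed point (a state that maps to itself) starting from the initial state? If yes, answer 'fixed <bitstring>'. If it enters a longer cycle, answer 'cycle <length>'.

Answer: fixed 11101

Derivation:
Step 0: 01100
Step 1: G0=(0+1>=2)=0 G1=(0+1>=1)=1 G2=G1|G0=1|0=1 G3=G2&G3=1&0=0 G4=G1|G2=1|1=1 -> 01101
Step 2: G0=(1+1>=2)=1 G1=(0+1>=1)=1 G2=G1|G0=1|0=1 G3=G2&G3=1&0=0 G4=G1|G2=1|1=1 -> 11101
Step 3: G0=(1+1>=2)=1 G1=(0+1>=1)=1 G2=G1|G0=1|1=1 G3=G2&G3=1&0=0 G4=G1|G2=1|1=1 -> 11101
Fixed point reached at step 2: 11101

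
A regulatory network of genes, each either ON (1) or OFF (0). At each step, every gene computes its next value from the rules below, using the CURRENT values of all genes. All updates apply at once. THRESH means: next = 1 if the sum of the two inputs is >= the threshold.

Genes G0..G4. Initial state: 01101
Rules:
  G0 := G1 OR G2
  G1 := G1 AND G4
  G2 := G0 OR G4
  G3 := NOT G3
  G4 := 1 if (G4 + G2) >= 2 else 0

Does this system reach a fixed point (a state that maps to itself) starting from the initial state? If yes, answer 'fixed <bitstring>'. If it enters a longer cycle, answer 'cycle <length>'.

Answer: cycle 2

Derivation:
Step 0: 01101
Step 1: G0=G1|G2=1|1=1 G1=G1&G4=1&1=1 G2=G0|G4=0|1=1 G3=NOT G3=NOT 0=1 G4=(1+1>=2)=1 -> 11111
Step 2: G0=G1|G2=1|1=1 G1=G1&G4=1&1=1 G2=G0|G4=1|1=1 G3=NOT G3=NOT 1=0 G4=(1+1>=2)=1 -> 11101
Step 3: G0=G1|G2=1|1=1 G1=G1&G4=1&1=1 G2=G0|G4=1|1=1 G3=NOT G3=NOT 0=1 G4=(1+1>=2)=1 -> 11111
Cycle of length 2 starting at step 1 -> no fixed point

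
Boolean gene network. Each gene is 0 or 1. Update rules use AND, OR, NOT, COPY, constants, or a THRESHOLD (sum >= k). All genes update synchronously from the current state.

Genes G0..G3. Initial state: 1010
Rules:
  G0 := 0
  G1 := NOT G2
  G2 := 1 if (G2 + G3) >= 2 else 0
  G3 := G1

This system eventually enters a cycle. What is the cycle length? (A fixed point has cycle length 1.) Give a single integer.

Answer: 1

Derivation:
Step 0: 1010
Step 1: G0=0(const) G1=NOT G2=NOT 1=0 G2=(1+0>=2)=0 G3=G1=0 -> 0000
Step 2: G0=0(const) G1=NOT G2=NOT 0=1 G2=(0+0>=2)=0 G3=G1=0 -> 0100
Step 3: G0=0(const) G1=NOT G2=NOT 0=1 G2=(0+0>=2)=0 G3=G1=1 -> 0101
Step 4: G0=0(const) G1=NOT G2=NOT 0=1 G2=(0+1>=2)=0 G3=G1=1 -> 0101
State from step 4 equals state from step 3 -> cycle length 1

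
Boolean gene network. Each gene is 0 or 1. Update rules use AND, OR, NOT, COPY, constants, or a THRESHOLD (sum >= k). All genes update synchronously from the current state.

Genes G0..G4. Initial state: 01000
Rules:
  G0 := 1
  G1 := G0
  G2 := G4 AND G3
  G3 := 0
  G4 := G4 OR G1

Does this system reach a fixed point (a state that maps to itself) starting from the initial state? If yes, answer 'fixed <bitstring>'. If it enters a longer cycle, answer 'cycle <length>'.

Step 0: 01000
Step 1: G0=1(const) G1=G0=0 G2=G4&G3=0&0=0 G3=0(const) G4=G4|G1=0|1=1 -> 10001
Step 2: G0=1(const) G1=G0=1 G2=G4&G3=1&0=0 G3=0(const) G4=G4|G1=1|0=1 -> 11001
Step 3: G0=1(const) G1=G0=1 G2=G4&G3=1&0=0 G3=0(const) G4=G4|G1=1|1=1 -> 11001
Fixed point reached at step 2: 11001

Answer: fixed 11001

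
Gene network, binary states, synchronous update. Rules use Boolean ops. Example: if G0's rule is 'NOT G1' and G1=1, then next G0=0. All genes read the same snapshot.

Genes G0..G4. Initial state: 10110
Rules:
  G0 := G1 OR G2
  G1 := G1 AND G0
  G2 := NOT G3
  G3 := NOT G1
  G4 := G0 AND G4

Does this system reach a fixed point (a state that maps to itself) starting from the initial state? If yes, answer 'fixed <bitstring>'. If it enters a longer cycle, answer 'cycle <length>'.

Answer: fixed 00010

Derivation:
Step 0: 10110
Step 1: G0=G1|G2=0|1=1 G1=G1&G0=0&1=0 G2=NOT G3=NOT 1=0 G3=NOT G1=NOT 0=1 G4=G0&G4=1&0=0 -> 10010
Step 2: G0=G1|G2=0|0=0 G1=G1&G0=0&1=0 G2=NOT G3=NOT 1=0 G3=NOT G1=NOT 0=1 G4=G0&G4=1&0=0 -> 00010
Step 3: G0=G1|G2=0|0=0 G1=G1&G0=0&0=0 G2=NOT G3=NOT 1=0 G3=NOT G1=NOT 0=1 G4=G0&G4=0&0=0 -> 00010
Fixed point reached at step 2: 00010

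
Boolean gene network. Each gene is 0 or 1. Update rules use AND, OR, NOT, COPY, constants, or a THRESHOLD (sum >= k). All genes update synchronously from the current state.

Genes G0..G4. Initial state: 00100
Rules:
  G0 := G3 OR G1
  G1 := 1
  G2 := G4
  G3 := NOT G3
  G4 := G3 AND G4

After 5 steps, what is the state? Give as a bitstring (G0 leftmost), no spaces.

Step 1: G0=G3|G1=0|0=0 G1=1(const) G2=G4=0 G3=NOT G3=NOT 0=1 G4=G3&G4=0&0=0 -> 01010
Step 2: G0=G3|G1=1|1=1 G1=1(const) G2=G4=0 G3=NOT G3=NOT 1=0 G4=G3&G4=1&0=0 -> 11000
Step 3: G0=G3|G1=0|1=1 G1=1(const) G2=G4=0 G3=NOT G3=NOT 0=1 G4=G3&G4=0&0=0 -> 11010
Step 4: G0=G3|G1=1|1=1 G1=1(const) G2=G4=0 G3=NOT G3=NOT 1=0 G4=G3&G4=1&0=0 -> 11000
Step 5: G0=G3|G1=0|1=1 G1=1(const) G2=G4=0 G3=NOT G3=NOT 0=1 G4=G3&G4=0&0=0 -> 11010

11010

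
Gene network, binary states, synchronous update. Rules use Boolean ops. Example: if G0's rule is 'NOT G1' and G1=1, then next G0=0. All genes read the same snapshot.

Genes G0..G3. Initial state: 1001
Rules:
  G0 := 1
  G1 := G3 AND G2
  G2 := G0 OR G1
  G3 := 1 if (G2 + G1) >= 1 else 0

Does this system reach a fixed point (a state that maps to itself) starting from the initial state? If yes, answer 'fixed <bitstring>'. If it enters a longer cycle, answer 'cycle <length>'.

Step 0: 1001
Step 1: G0=1(const) G1=G3&G2=1&0=0 G2=G0|G1=1|0=1 G3=(0+0>=1)=0 -> 1010
Step 2: G0=1(const) G1=G3&G2=0&1=0 G2=G0|G1=1|0=1 G3=(1+0>=1)=1 -> 1011
Step 3: G0=1(const) G1=G3&G2=1&1=1 G2=G0|G1=1|0=1 G3=(1+0>=1)=1 -> 1111
Step 4: G0=1(const) G1=G3&G2=1&1=1 G2=G0|G1=1|1=1 G3=(1+1>=1)=1 -> 1111
Fixed point reached at step 3: 1111

Answer: fixed 1111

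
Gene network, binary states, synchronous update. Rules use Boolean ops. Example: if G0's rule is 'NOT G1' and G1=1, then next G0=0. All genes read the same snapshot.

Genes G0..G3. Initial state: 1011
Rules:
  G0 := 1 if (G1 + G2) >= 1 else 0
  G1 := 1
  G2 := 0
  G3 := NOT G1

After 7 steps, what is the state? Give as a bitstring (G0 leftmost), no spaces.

Step 1: G0=(0+1>=1)=1 G1=1(const) G2=0(const) G3=NOT G1=NOT 0=1 -> 1101
Step 2: G0=(1+0>=1)=1 G1=1(const) G2=0(const) G3=NOT G1=NOT 1=0 -> 1100
Step 3: G0=(1+0>=1)=1 G1=1(const) G2=0(const) G3=NOT G1=NOT 1=0 -> 1100
Step 4: G0=(1+0>=1)=1 G1=1(const) G2=0(const) G3=NOT G1=NOT 1=0 -> 1100
Step 5: G0=(1+0>=1)=1 G1=1(const) G2=0(const) G3=NOT G1=NOT 1=0 -> 1100
Step 6: G0=(1+0>=1)=1 G1=1(const) G2=0(const) G3=NOT G1=NOT 1=0 -> 1100
Step 7: G0=(1+0>=1)=1 G1=1(const) G2=0(const) G3=NOT G1=NOT 1=0 -> 1100

1100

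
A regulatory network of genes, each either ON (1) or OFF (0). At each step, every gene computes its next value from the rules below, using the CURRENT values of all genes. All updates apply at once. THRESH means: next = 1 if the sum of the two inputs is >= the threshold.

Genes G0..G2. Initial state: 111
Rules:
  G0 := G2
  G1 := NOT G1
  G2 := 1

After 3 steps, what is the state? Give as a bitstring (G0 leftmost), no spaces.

Step 1: G0=G2=1 G1=NOT G1=NOT 1=0 G2=1(const) -> 101
Step 2: G0=G2=1 G1=NOT G1=NOT 0=1 G2=1(const) -> 111
Step 3: G0=G2=1 G1=NOT G1=NOT 1=0 G2=1(const) -> 101

101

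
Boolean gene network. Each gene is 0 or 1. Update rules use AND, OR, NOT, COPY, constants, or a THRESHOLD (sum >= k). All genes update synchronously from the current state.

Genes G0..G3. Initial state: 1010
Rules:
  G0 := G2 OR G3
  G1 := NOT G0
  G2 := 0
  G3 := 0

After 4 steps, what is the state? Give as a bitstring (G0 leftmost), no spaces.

Step 1: G0=G2|G3=1|0=1 G1=NOT G0=NOT 1=0 G2=0(const) G3=0(const) -> 1000
Step 2: G0=G2|G3=0|0=0 G1=NOT G0=NOT 1=0 G2=0(const) G3=0(const) -> 0000
Step 3: G0=G2|G3=0|0=0 G1=NOT G0=NOT 0=1 G2=0(const) G3=0(const) -> 0100
Step 4: G0=G2|G3=0|0=0 G1=NOT G0=NOT 0=1 G2=0(const) G3=0(const) -> 0100

0100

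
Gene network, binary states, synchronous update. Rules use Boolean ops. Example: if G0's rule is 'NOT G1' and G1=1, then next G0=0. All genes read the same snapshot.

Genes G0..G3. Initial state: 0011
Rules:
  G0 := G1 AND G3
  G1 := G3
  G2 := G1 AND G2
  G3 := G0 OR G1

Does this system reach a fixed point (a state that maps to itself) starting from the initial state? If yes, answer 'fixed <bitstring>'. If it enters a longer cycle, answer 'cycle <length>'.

Step 0: 0011
Step 1: G0=G1&G3=0&1=0 G1=G3=1 G2=G1&G2=0&1=0 G3=G0|G1=0|0=0 -> 0100
Step 2: G0=G1&G3=1&0=0 G1=G3=0 G2=G1&G2=1&0=0 G3=G0|G1=0|1=1 -> 0001
Step 3: G0=G1&G3=0&1=0 G1=G3=1 G2=G1&G2=0&0=0 G3=G0|G1=0|0=0 -> 0100
Cycle of length 2 starting at step 1 -> no fixed point

Answer: cycle 2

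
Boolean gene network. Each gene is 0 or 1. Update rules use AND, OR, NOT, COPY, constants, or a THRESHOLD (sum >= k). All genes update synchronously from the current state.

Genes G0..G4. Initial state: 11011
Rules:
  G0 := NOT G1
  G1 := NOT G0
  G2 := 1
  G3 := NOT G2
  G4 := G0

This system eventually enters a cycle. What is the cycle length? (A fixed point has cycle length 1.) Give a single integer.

Answer: 2

Derivation:
Step 0: 11011
Step 1: G0=NOT G1=NOT 1=0 G1=NOT G0=NOT 1=0 G2=1(const) G3=NOT G2=NOT 0=1 G4=G0=1 -> 00111
Step 2: G0=NOT G1=NOT 0=1 G1=NOT G0=NOT 0=1 G2=1(const) G3=NOT G2=NOT 1=0 G4=G0=0 -> 11100
Step 3: G0=NOT G1=NOT 1=0 G1=NOT G0=NOT 1=0 G2=1(const) G3=NOT G2=NOT 1=0 G4=G0=1 -> 00101
Step 4: G0=NOT G1=NOT 0=1 G1=NOT G0=NOT 0=1 G2=1(const) G3=NOT G2=NOT 1=0 G4=G0=0 -> 11100
State from step 4 equals state from step 2 -> cycle length 2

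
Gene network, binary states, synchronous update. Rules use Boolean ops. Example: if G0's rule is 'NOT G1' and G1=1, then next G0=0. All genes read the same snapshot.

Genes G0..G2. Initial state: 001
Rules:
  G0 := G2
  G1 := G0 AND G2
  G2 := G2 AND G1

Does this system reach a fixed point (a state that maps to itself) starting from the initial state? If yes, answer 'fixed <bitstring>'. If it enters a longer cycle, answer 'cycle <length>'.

Step 0: 001
Step 1: G0=G2=1 G1=G0&G2=0&1=0 G2=G2&G1=1&0=0 -> 100
Step 2: G0=G2=0 G1=G0&G2=1&0=0 G2=G2&G1=0&0=0 -> 000
Step 3: G0=G2=0 G1=G0&G2=0&0=0 G2=G2&G1=0&0=0 -> 000
Fixed point reached at step 2: 000

Answer: fixed 000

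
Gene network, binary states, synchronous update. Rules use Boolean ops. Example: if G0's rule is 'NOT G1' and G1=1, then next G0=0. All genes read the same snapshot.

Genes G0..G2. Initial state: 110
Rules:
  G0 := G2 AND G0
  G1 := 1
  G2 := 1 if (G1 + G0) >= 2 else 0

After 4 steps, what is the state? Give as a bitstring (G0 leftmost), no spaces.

Step 1: G0=G2&G0=0&1=0 G1=1(const) G2=(1+1>=2)=1 -> 011
Step 2: G0=G2&G0=1&0=0 G1=1(const) G2=(1+0>=2)=0 -> 010
Step 3: G0=G2&G0=0&0=0 G1=1(const) G2=(1+0>=2)=0 -> 010
Step 4: G0=G2&G0=0&0=0 G1=1(const) G2=(1+0>=2)=0 -> 010

010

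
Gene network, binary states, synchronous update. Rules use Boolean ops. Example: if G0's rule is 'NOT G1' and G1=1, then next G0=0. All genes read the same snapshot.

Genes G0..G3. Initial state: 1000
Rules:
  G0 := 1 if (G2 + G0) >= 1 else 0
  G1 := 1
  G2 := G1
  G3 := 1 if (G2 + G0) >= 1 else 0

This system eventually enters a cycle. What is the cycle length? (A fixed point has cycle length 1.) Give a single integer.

Answer: 1

Derivation:
Step 0: 1000
Step 1: G0=(0+1>=1)=1 G1=1(const) G2=G1=0 G3=(0+1>=1)=1 -> 1101
Step 2: G0=(0+1>=1)=1 G1=1(const) G2=G1=1 G3=(0+1>=1)=1 -> 1111
Step 3: G0=(1+1>=1)=1 G1=1(const) G2=G1=1 G3=(1+1>=1)=1 -> 1111
State from step 3 equals state from step 2 -> cycle length 1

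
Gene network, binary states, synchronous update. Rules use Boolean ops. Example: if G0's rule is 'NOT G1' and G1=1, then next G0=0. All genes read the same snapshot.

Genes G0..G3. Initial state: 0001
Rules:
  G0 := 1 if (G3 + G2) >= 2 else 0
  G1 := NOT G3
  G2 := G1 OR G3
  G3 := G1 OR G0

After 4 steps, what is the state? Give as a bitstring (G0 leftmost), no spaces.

Step 1: G0=(1+0>=2)=0 G1=NOT G3=NOT 1=0 G2=G1|G3=0|1=1 G3=G1|G0=0|0=0 -> 0010
Step 2: G0=(0+1>=2)=0 G1=NOT G3=NOT 0=1 G2=G1|G3=0|0=0 G3=G1|G0=0|0=0 -> 0100
Step 3: G0=(0+0>=2)=0 G1=NOT G3=NOT 0=1 G2=G1|G3=1|0=1 G3=G1|G0=1|0=1 -> 0111
Step 4: G0=(1+1>=2)=1 G1=NOT G3=NOT 1=0 G2=G1|G3=1|1=1 G3=G1|G0=1|0=1 -> 1011

1011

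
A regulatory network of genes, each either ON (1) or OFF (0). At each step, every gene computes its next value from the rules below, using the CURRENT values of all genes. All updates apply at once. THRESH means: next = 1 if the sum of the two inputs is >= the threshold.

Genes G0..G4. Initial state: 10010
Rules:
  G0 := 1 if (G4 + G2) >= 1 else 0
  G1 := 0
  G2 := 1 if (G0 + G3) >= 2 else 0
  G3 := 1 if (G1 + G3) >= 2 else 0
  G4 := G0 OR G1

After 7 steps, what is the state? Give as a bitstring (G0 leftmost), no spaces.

Step 1: G0=(0+0>=1)=0 G1=0(const) G2=(1+1>=2)=1 G3=(0+1>=2)=0 G4=G0|G1=1|0=1 -> 00101
Step 2: G0=(1+1>=1)=1 G1=0(const) G2=(0+0>=2)=0 G3=(0+0>=2)=0 G4=G0|G1=0|0=0 -> 10000
Step 3: G0=(0+0>=1)=0 G1=0(const) G2=(1+0>=2)=0 G3=(0+0>=2)=0 G4=G0|G1=1|0=1 -> 00001
Step 4: G0=(1+0>=1)=1 G1=0(const) G2=(0+0>=2)=0 G3=(0+0>=2)=0 G4=G0|G1=0|0=0 -> 10000
Step 5: G0=(0+0>=1)=0 G1=0(const) G2=(1+0>=2)=0 G3=(0+0>=2)=0 G4=G0|G1=1|0=1 -> 00001
Step 6: G0=(1+0>=1)=1 G1=0(const) G2=(0+0>=2)=0 G3=(0+0>=2)=0 G4=G0|G1=0|0=0 -> 10000
Step 7: G0=(0+0>=1)=0 G1=0(const) G2=(1+0>=2)=0 G3=(0+0>=2)=0 G4=G0|G1=1|0=1 -> 00001

00001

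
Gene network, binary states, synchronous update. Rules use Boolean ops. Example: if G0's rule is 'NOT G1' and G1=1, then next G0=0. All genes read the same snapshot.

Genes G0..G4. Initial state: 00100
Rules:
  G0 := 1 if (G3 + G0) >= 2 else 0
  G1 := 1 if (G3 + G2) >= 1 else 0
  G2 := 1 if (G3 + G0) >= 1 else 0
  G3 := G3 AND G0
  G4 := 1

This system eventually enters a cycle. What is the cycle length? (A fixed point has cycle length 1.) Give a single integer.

Step 0: 00100
Step 1: G0=(0+0>=2)=0 G1=(0+1>=1)=1 G2=(0+0>=1)=0 G3=G3&G0=0&0=0 G4=1(const) -> 01001
Step 2: G0=(0+0>=2)=0 G1=(0+0>=1)=0 G2=(0+0>=1)=0 G3=G3&G0=0&0=0 G4=1(const) -> 00001
Step 3: G0=(0+0>=2)=0 G1=(0+0>=1)=0 G2=(0+0>=1)=0 G3=G3&G0=0&0=0 G4=1(const) -> 00001
State from step 3 equals state from step 2 -> cycle length 1

Answer: 1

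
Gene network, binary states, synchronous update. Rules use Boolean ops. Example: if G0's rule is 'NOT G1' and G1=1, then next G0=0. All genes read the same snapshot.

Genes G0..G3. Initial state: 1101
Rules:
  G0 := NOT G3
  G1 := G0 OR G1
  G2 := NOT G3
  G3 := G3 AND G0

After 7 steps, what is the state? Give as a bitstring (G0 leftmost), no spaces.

Step 1: G0=NOT G3=NOT 1=0 G1=G0|G1=1|1=1 G2=NOT G3=NOT 1=0 G3=G3&G0=1&1=1 -> 0101
Step 2: G0=NOT G3=NOT 1=0 G1=G0|G1=0|1=1 G2=NOT G3=NOT 1=0 G3=G3&G0=1&0=0 -> 0100
Step 3: G0=NOT G3=NOT 0=1 G1=G0|G1=0|1=1 G2=NOT G3=NOT 0=1 G3=G3&G0=0&0=0 -> 1110
Step 4: G0=NOT G3=NOT 0=1 G1=G0|G1=1|1=1 G2=NOT G3=NOT 0=1 G3=G3&G0=0&1=0 -> 1110
Step 5: G0=NOT G3=NOT 0=1 G1=G0|G1=1|1=1 G2=NOT G3=NOT 0=1 G3=G3&G0=0&1=0 -> 1110
Step 6: G0=NOT G3=NOT 0=1 G1=G0|G1=1|1=1 G2=NOT G3=NOT 0=1 G3=G3&G0=0&1=0 -> 1110
Step 7: G0=NOT G3=NOT 0=1 G1=G0|G1=1|1=1 G2=NOT G3=NOT 0=1 G3=G3&G0=0&1=0 -> 1110

1110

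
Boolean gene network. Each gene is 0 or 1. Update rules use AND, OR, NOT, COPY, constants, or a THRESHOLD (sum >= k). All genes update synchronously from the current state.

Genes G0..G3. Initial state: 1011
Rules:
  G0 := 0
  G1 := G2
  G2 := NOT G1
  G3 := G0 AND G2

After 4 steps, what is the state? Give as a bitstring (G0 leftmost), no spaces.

Step 1: G0=0(const) G1=G2=1 G2=NOT G1=NOT 0=1 G3=G0&G2=1&1=1 -> 0111
Step 2: G0=0(const) G1=G2=1 G2=NOT G1=NOT 1=0 G3=G0&G2=0&1=0 -> 0100
Step 3: G0=0(const) G1=G2=0 G2=NOT G1=NOT 1=0 G3=G0&G2=0&0=0 -> 0000
Step 4: G0=0(const) G1=G2=0 G2=NOT G1=NOT 0=1 G3=G0&G2=0&0=0 -> 0010

0010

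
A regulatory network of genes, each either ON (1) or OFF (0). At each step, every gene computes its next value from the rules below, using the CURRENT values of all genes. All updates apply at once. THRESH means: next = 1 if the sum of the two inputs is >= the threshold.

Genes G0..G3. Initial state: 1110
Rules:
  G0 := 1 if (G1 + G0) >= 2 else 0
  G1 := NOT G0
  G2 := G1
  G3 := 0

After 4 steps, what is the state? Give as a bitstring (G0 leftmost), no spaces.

Step 1: G0=(1+1>=2)=1 G1=NOT G0=NOT 1=0 G2=G1=1 G3=0(const) -> 1010
Step 2: G0=(0+1>=2)=0 G1=NOT G0=NOT 1=0 G2=G1=0 G3=0(const) -> 0000
Step 3: G0=(0+0>=2)=0 G1=NOT G0=NOT 0=1 G2=G1=0 G3=0(const) -> 0100
Step 4: G0=(1+0>=2)=0 G1=NOT G0=NOT 0=1 G2=G1=1 G3=0(const) -> 0110

0110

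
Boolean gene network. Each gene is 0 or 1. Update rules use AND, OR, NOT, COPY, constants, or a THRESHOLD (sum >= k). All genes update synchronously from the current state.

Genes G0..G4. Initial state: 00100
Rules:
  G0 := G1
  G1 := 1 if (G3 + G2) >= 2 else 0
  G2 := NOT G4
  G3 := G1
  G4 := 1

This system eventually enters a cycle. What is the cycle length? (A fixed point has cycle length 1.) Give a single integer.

Answer: 1

Derivation:
Step 0: 00100
Step 1: G0=G1=0 G1=(0+1>=2)=0 G2=NOT G4=NOT 0=1 G3=G1=0 G4=1(const) -> 00101
Step 2: G0=G1=0 G1=(0+1>=2)=0 G2=NOT G4=NOT 1=0 G3=G1=0 G4=1(const) -> 00001
Step 3: G0=G1=0 G1=(0+0>=2)=0 G2=NOT G4=NOT 1=0 G3=G1=0 G4=1(const) -> 00001
State from step 3 equals state from step 2 -> cycle length 1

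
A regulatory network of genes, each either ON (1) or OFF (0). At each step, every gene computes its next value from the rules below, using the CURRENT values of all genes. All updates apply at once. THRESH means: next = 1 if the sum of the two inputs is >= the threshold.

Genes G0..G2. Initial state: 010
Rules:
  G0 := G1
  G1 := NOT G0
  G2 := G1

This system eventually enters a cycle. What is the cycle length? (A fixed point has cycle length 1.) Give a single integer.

Answer: 4

Derivation:
Step 0: 010
Step 1: G0=G1=1 G1=NOT G0=NOT 0=1 G2=G1=1 -> 111
Step 2: G0=G1=1 G1=NOT G0=NOT 1=0 G2=G1=1 -> 101
Step 3: G0=G1=0 G1=NOT G0=NOT 1=0 G2=G1=0 -> 000
Step 4: G0=G1=0 G1=NOT G0=NOT 0=1 G2=G1=0 -> 010
State from step 4 equals state from step 0 -> cycle length 4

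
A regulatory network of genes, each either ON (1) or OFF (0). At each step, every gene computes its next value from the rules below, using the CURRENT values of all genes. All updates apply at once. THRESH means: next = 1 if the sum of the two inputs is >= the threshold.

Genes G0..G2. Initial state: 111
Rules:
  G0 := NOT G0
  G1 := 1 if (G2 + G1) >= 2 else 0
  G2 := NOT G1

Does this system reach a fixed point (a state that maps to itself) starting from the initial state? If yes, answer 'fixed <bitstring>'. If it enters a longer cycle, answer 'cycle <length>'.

Step 0: 111
Step 1: G0=NOT G0=NOT 1=0 G1=(1+1>=2)=1 G2=NOT G1=NOT 1=0 -> 010
Step 2: G0=NOT G0=NOT 0=1 G1=(0+1>=2)=0 G2=NOT G1=NOT 1=0 -> 100
Step 3: G0=NOT G0=NOT 1=0 G1=(0+0>=2)=0 G2=NOT G1=NOT 0=1 -> 001
Step 4: G0=NOT G0=NOT 0=1 G1=(1+0>=2)=0 G2=NOT G1=NOT 0=1 -> 101
Step 5: G0=NOT G0=NOT 1=0 G1=(1+0>=2)=0 G2=NOT G1=NOT 0=1 -> 001
Cycle of length 2 starting at step 3 -> no fixed point

Answer: cycle 2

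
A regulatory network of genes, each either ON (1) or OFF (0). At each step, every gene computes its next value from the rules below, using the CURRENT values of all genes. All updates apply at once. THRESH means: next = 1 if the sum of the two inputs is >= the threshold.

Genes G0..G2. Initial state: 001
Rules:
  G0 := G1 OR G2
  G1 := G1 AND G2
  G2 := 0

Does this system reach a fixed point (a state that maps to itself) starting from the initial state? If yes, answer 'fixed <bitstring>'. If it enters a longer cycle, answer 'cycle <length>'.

Step 0: 001
Step 1: G0=G1|G2=0|1=1 G1=G1&G2=0&1=0 G2=0(const) -> 100
Step 2: G0=G1|G2=0|0=0 G1=G1&G2=0&0=0 G2=0(const) -> 000
Step 3: G0=G1|G2=0|0=0 G1=G1&G2=0&0=0 G2=0(const) -> 000
Fixed point reached at step 2: 000

Answer: fixed 000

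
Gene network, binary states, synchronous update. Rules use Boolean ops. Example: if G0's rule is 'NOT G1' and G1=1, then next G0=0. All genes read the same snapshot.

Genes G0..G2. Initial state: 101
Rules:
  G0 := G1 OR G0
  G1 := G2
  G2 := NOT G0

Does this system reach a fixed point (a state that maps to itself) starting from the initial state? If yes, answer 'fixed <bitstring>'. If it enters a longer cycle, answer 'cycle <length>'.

Answer: fixed 100

Derivation:
Step 0: 101
Step 1: G0=G1|G0=0|1=1 G1=G2=1 G2=NOT G0=NOT 1=0 -> 110
Step 2: G0=G1|G0=1|1=1 G1=G2=0 G2=NOT G0=NOT 1=0 -> 100
Step 3: G0=G1|G0=0|1=1 G1=G2=0 G2=NOT G0=NOT 1=0 -> 100
Fixed point reached at step 2: 100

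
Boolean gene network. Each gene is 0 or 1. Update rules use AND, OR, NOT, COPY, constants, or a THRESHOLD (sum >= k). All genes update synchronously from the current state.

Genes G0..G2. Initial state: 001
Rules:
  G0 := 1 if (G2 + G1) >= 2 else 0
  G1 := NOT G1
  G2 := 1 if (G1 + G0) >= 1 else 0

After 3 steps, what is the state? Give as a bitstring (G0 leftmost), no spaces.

Step 1: G0=(1+0>=2)=0 G1=NOT G1=NOT 0=1 G2=(0+0>=1)=0 -> 010
Step 2: G0=(0+1>=2)=0 G1=NOT G1=NOT 1=0 G2=(1+0>=1)=1 -> 001
Step 3: G0=(1+0>=2)=0 G1=NOT G1=NOT 0=1 G2=(0+0>=1)=0 -> 010

010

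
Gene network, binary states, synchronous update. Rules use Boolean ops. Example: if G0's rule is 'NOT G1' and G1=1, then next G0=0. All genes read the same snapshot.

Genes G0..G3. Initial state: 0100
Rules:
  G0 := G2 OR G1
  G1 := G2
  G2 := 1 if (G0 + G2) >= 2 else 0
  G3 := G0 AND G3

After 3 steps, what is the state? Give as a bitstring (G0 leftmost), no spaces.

Step 1: G0=G2|G1=0|1=1 G1=G2=0 G2=(0+0>=2)=0 G3=G0&G3=0&0=0 -> 1000
Step 2: G0=G2|G1=0|0=0 G1=G2=0 G2=(1+0>=2)=0 G3=G0&G3=1&0=0 -> 0000
Step 3: G0=G2|G1=0|0=0 G1=G2=0 G2=(0+0>=2)=0 G3=G0&G3=0&0=0 -> 0000

0000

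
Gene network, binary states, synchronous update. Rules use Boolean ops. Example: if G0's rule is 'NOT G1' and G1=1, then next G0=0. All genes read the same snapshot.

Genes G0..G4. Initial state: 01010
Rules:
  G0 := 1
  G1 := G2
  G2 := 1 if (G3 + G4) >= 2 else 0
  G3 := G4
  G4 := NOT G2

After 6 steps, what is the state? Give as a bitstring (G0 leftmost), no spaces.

Step 1: G0=1(const) G1=G2=0 G2=(1+0>=2)=0 G3=G4=0 G4=NOT G2=NOT 0=1 -> 10001
Step 2: G0=1(const) G1=G2=0 G2=(0+1>=2)=0 G3=G4=1 G4=NOT G2=NOT 0=1 -> 10011
Step 3: G0=1(const) G1=G2=0 G2=(1+1>=2)=1 G3=G4=1 G4=NOT G2=NOT 0=1 -> 10111
Step 4: G0=1(const) G1=G2=1 G2=(1+1>=2)=1 G3=G4=1 G4=NOT G2=NOT 1=0 -> 11110
Step 5: G0=1(const) G1=G2=1 G2=(1+0>=2)=0 G3=G4=0 G4=NOT G2=NOT 1=0 -> 11000
Step 6: G0=1(const) G1=G2=0 G2=(0+0>=2)=0 G3=G4=0 G4=NOT G2=NOT 0=1 -> 10001

10001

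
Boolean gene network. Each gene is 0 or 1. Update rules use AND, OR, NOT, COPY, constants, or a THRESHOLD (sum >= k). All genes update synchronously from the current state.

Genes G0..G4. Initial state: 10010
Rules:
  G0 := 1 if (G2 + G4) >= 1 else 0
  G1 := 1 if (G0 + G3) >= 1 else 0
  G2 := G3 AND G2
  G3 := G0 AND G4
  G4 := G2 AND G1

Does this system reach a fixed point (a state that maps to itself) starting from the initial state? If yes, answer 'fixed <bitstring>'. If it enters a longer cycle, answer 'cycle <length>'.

Step 0: 10010
Step 1: G0=(0+0>=1)=0 G1=(1+1>=1)=1 G2=G3&G2=1&0=0 G3=G0&G4=1&0=0 G4=G2&G1=0&0=0 -> 01000
Step 2: G0=(0+0>=1)=0 G1=(0+0>=1)=0 G2=G3&G2=0&0=0 G3=G0&G4=0&0=0 G4=G2&G1=0&1=0 -> 00000
Step 3: G0=(0+0>=1)=0 G1=(0+0>=1)=0 G2=G3&G2=0&0=0 G3=G0&G4=0&0=0 G4=G2&G1=0&0=0 -> 00000
Fixed point reached at step 2: 00000

Answer: fixed 00000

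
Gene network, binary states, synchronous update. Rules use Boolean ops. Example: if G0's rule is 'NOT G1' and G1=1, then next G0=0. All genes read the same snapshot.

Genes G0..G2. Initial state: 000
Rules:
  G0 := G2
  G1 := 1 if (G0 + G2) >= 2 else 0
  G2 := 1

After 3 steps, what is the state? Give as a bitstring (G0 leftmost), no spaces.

Step 1: G0=G2=0 G1=(0+0>=2)=0 G2=1(const) -> 001
Step 2: G0=G2=1 G1=(0+1>=2)=0 G2=1(const) -> 101
Step 3: G0=G2=1 G1=(1+1>=2)=1 G2=1(const) -> 111

111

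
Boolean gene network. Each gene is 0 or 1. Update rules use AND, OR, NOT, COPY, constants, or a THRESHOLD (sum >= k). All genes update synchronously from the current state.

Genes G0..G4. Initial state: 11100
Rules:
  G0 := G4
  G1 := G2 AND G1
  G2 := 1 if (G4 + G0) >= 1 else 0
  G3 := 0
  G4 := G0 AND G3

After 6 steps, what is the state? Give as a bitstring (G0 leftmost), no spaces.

Step 1: G0=G4=0 G1=G2&G1=1&1=1 G2=(0+1>=1)=1 G3=0(const) G4=G0&G3=1&0=0 -> 01100
Step 2: G0=G4=0 G1=G2&G1=1&1=1 G2=(0+0>=1)=0 G3=0(const) G4=G0&G3=0&0=0 -> 01000
Step 3: G0=G4=0 G1=G2&G1=0&1=0 G2=(0+0>=1)=0 G3=0(const) G4=G0&G3=0&0=0 -> 00000
Step 4: G0=G4=0 G1=G2&G1=0&0=0 G2=(0+0>=1)=0 G3=0(const) G4=G0&G3=0&0=0 -> 00000
Step 5: G0=G4=0 G1=G2&G1=0&0=0 G2=(0+0>=1)=0 G3=0(const) G4=G0&G3=0&0=0 -> 00000
Step 6: G0=G4=0 G1=G2&G1=0&0=0 G2=(0+0>=1)=0 G3=0(const) G4=G0&G3=0&0=0 -> 00000

00000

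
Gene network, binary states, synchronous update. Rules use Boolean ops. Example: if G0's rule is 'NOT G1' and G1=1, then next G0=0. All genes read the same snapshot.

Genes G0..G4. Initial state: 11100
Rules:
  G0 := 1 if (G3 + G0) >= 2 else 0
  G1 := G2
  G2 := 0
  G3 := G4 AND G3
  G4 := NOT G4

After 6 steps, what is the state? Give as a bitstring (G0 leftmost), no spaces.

Step 1: G0=(0+1>=2)=0 G1=G2=1 G2=0(const) G3=G4&G3=0&0=0 G4=NOT G4=NOT 0=1 -> 01001
Step 2: G0=(0+0>=2)=0 G1=G2=0 G2=0(const) G3=G4&G3=1&0=0 G4=NOT G4=NOT 1=0 -> 00000
Step 3: G0=(0+0>=2)=0 G1=G2=0 G2=0(const) G3=G4&G3=0&0=0 G4=NOT G4=NOT 0=1 -> 00001
Step 4: G0=(0+0>=2)=0 G1=G2=0 G2=0(const) G3=G4&G3=1&0=0 G4=NOT G4=NOT 1=0 -> 00000
Step 5: G0=(0+0>=2)=0 G1=G2=0 G2=0(const) G3=G4&G3=0&0=0 G4=NOT G4=NOT 0=1 -> 00001
Step 6: G0=(0+0>=2)=0 G1=G2=0 G2=0(const) G3=G4&G3=1&0=0 G4=NOT G4=NOT 1=0 -> 00000

00000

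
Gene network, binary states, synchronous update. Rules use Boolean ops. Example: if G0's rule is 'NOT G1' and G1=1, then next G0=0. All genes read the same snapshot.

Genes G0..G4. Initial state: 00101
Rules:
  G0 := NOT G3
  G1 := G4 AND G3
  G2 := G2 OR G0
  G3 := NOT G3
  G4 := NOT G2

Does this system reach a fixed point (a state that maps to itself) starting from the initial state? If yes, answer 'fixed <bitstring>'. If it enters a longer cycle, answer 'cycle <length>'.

Answer: cycle 2

Derivation:
Step 0: 00101
Step 1: G0=NOT G3=NOT 0=1 G1=G4&G3=1&0=0 G2=G2|G0=1|0=1 G3=NOT G3=NOT 0=1 G4=NOT G2=NOT 1=0 -> 10110
Step 2: G0=NOT G3=NOT 1=0 G1=G4&G3=0&1=0 G2=G2|G0=1|1=1 G3=NOT G3=NOT 1=0 G4=NOT G2=NOT 1=0 -> 00100
Step 3: G0=NOT G3=NOT 0=1 G1=G4&G3=0&0=0 G2=G2|G0=1|0=1 G3=NOT G3=NOT 0=1 G4=NOT G2=NOT 1=0 -> 10110
Cycle of length 2 starting at step 1 -> no fixed point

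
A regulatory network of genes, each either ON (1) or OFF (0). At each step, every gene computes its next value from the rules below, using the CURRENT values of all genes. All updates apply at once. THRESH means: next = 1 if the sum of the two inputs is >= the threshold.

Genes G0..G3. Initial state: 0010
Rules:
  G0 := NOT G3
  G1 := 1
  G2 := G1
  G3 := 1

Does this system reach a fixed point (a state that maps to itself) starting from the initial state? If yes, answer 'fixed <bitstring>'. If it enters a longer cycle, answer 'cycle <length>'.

Step 0: 0010
Step 1: G0=NOT G3=NOT 0=1 G1=1(const) G2=G1=0 G3=1(const) -> 1101
Step 2: G0=NOT G3=NOT 1=0 G1=1(const) G2=G1=1 G3=1(const) -> 0111
Step 3: G0=NOT G3=NOT 1=0 G1=1(const) G2=G1=1 G3=1(const) -> 0111
Fixed point reached at step 2: 0111

Answer: fixed 0111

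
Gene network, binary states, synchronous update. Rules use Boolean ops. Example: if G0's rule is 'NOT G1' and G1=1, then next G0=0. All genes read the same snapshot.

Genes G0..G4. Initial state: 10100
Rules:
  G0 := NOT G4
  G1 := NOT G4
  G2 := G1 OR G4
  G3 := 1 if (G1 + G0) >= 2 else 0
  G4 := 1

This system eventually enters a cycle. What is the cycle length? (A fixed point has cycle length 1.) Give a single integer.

Step 0: 10100
Step 1: G0=NOT G4=NOT 0=1 G1=NOT G4=NOT 0=1 G2=G1|G4=0|0=0 G3=(0+1>=2)=0 G4=1(const) -> 11001
Step 2: G0=NOT G4=NOT 1=0 G1=NOT G4=NOT 1=0 G2=G1|G4=1|1=1 G3=(1+1>=2)=1 G4=1(const) -> 00111
Step 3: G0=NOT G4=NOT 1=0 G1=NOT G4=NOT 1=0 G2=G1|G4=0|1=1 G3=(0+0>=2)=0 G4=1(const) -> 00101
Step 4: G0=NOT G4=NOT 1=0 G1=NOT G4=NOT 1=0 G2=G1|G4=0|1=1 G3=(0+0>=2)=0 G4=1(const) -> 00101
State from step 4 equals state from step 3 -> cycle length 1

Answer: 1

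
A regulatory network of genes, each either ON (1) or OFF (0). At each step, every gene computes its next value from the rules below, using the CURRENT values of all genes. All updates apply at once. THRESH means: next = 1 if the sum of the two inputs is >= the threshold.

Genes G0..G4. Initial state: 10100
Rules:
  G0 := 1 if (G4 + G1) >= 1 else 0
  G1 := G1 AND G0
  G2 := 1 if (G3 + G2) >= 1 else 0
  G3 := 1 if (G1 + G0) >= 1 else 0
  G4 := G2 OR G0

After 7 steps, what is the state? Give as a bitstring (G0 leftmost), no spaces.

Step 1: G0=(0+0>=1)=0 G1=G1&G0=0&1=0 G2=(0+1>=1)=1 G3=(0+1>=1)=1 G4=G2|G0=1|1=1 -> 00111
Step 2: G0=(1+0>=1)=1 G1=G1&G0=0&0=0 G2=(1+1>=1)=1 G3=(0+0>=1)=0 G4=G2|G0=1|0=1 -> 10101
Step 3: G0=(1+0>=1)=1 G1=G1&G0=0&1=0 G2=(0+1>=1)=1 G3=(0+1>=1)=1 G4=G2|G0=1|1=1 -> 10111
Step 4: G0=(1+0>=1)=1 G1=G1&G0=0&1=0 G2=(1+1>=1)=1 G3=(0+1>=1)=1 G4=G2|G0=1|1=1 -> 10111
Step 5: G0=(1+0>=1)=1 G1=G1&G0=0&1=0 G2=(1+1>=1)=1 G3=(0+1>=1)=1 G4=G2|G0=1|1=1 -> 10111
Step 6: G0=(1+0>=1)=1 G1=G1&G0=0&1=0 G2=(1+1>=1)=1 G3=(0+1>=1)=1 G4=G2|G0=1|1=1 -> 10111
Step 7: G0=(1+0>=1)=1 G1=G1&G0=0&1=0 G2=(1+1>=1)=1 G3=(0+1>=1)=1 G4=G2|G0=1|1=1 -> 10111

10111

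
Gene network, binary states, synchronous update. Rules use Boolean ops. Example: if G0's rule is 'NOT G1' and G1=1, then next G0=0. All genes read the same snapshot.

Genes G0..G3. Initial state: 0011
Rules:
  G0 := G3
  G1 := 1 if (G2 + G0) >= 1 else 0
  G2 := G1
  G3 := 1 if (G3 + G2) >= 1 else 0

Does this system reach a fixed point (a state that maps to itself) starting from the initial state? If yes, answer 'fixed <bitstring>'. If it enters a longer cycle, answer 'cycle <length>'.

Step 0: 0011
Step 1: G0=G3=1 G1=(1+0>=1)=1 G2=G1=0 G3=(1+1>=1)=1 -> 1101
Step 2: G0=G3=1 G1=(0+1>=1)=1 G2=G1=1 G3=(1+0>=1)=1 -> 1111
Step 3: G0=G3=1 G1=(1+1>=1)=1 G2=G1=1 G3=(1+1>=1)=1 -> 1111
Fixed point reached at step 2: 1111

Answer: fixed 1111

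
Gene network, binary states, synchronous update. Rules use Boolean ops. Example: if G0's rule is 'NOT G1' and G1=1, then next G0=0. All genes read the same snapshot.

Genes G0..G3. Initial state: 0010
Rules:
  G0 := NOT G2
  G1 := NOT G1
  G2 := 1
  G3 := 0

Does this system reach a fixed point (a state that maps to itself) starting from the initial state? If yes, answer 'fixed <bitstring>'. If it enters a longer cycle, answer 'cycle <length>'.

Answer: cycle 2

Derivation:
Step 0: 0010
Step 1: G0=NOT G2=NOT 1=0 G1=NOT G1=NOT 0=1 G2=1(const) G3=0(const) -> 0110
Step 2: G0=NOT G2=NOT 1=0 G1=NOT G1=NOT 1=0 G2=1(const) G3=0(const) -> 0010
Cycle of length 2 starting at step 0 -> no fixed point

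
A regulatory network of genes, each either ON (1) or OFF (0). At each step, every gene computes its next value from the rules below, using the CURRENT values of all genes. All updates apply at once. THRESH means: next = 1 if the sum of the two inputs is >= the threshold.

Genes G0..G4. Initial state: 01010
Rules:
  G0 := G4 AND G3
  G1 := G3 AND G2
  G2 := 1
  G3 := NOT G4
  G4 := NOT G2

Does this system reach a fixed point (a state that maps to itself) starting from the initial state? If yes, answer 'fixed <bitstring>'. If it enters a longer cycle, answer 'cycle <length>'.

Answer: fixed 01110

Derivation:
Step 0: 01010
Step 1: G0=G4&G3=0&1=0 G1=G3&G2=1&0=0 G2=1(const) G3=NOT G4=NOT 0=1 G4=NOT G2=NOT 0=1 -> 00111
Step 2: G0=G4&G3=1&1=1 G1=G3&G2=1&1=1 G2=1(const) G3=NOT G4=NOT 1=0 G4=NOT G2=NOT 1=0 -> 11100
Step 3: G0=G4&G3=0&0=0 G1=G3&G2=0&1=0 G2=1(const) G3=NOT G4=NOT 0=1 G4=NOT G2=NOT 1=0 -> 00110
Step 4: G0=G4&G3=0&1=0 G1=G3&G2=1&1=1 G2=1(const) G3=NOT G4=NOT 0=1 G4=NOT G2=NOT 1=0 -> 01110
Step 5: G0=G4&G3=0&1=0 G1=G3&G2=1&1=1 G2=1(const) G3=NOT G4=NOT 0=1 G4=NOT G2=NOT 1=0 -> 01110
Fixed point reached at step 4: 01110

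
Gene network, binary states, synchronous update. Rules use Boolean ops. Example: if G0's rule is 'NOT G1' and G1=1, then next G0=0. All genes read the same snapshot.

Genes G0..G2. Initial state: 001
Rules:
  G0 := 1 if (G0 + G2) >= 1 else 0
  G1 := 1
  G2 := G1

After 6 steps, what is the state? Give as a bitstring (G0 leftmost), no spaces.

Step 1: G0=(0+1>=1)=1 G1=1(const) G2=G1=0 -> 110
Step 2: G0=(1+0>=1)=1 G1=1(const) G2=G1=1 -> 111
Step 3: G0=(1+1>=1)=1 G1=1(const) G2=G1=1 -> 111
Step 4: G0=(1+1>=1)=1 G1=1(const) G2=G1=1 -> 111
Step 5: G0=(1+1>=1)=1 G1=1(const) G2=G1=1 -> 111
Step 6: G0=(1+1>=1)=1 G1=1(const) G2=G1=1 -> 111

111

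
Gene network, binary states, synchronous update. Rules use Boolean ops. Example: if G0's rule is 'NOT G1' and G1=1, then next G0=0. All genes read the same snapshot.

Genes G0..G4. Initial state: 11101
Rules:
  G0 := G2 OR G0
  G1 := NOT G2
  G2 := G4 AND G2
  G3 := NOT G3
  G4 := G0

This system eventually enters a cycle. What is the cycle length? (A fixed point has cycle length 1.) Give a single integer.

Answer: 2

Derivation:
Step 0: 11101
Step 1: G0=G2|G0=1|1=1 G1=NOT G2=NOT 1=0 G2=G4&G2=1&1=1 G3=NOT G3=NOT 0=1 G4=G0=1 -> 10111
Step 2: G0=G2|G0=1|1=1 G1=NOT G2=NOT 1=0 G2=G4&G2=1&1=1 G3=NOT G3=NOT 1=0 G4=G0=1 -> 10101
Step 3: G0=G2|G0=1|1=1 G1=NOT G2=NOT 1=0 G2=G4&G2=1&1=1 G3=NOT G3=NOT 0=1 G4=G0=1 -> 10111
State from step 3 equals state from step 1 -> cycle length 2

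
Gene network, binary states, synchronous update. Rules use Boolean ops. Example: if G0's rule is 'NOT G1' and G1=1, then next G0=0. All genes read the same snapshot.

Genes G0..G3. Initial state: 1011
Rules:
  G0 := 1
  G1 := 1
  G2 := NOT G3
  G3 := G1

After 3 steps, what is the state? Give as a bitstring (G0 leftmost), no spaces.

Step 1: G0=1(const) G1=1(const) G2=NOT G3=NOT 1=0 G3=G1=0 -> 1100
Step 2: G0=1(const) G1=1(const) G2=NOT G3=NOT 0=1 G3=G1=1 -> 1111
Step 3: G0=1(const) G1=1(const) G2=NOT G3=NOT 1=0 G3=G1=1 -> 1101

1101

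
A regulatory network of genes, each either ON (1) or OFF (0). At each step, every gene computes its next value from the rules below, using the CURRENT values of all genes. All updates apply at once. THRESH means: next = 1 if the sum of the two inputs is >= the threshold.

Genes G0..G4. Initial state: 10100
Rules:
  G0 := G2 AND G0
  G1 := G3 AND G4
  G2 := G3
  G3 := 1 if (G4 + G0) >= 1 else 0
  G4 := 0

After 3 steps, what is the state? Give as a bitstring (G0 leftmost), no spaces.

Step 1: G0=G2&G0=1&1=1 G1=G3&G4=0&0=0 G2=G3=0 G3=(0+1>=1)=1 G4=0(const) -> 10010
Step 2: G0=G2&G0=0&1=0 G1=G3&G4=1&0=0 G2=G3=1 G3=(0+1>=1)=1 G4=0(const) -> 00110
Step 3: G0=G2&G0=1&0=0 G1=G3&G4=1&0=0 G2=G3=1 G3=(0+0>=1)=0 G4=0(const) -> 00100

00100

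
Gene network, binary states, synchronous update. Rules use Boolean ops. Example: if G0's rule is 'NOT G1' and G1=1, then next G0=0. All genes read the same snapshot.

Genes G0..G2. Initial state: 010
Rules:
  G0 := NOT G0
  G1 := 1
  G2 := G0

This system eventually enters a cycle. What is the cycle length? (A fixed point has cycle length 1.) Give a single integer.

Step 0: 010
Step 1: G0=NOT G0=NOT 0=1 G1=1(const) G2=G0=0 -> 110
Step 2: G0=NOT G0=NOT 1=0 G1=1(const) G2=G0=1 -> 011
Step 3: G0=NOT G0=NOT 0=1 G1=1(const) G2=G0=0 -> 110
State from step 3 equals state from step 1 -> cycle length 2

Answer: 2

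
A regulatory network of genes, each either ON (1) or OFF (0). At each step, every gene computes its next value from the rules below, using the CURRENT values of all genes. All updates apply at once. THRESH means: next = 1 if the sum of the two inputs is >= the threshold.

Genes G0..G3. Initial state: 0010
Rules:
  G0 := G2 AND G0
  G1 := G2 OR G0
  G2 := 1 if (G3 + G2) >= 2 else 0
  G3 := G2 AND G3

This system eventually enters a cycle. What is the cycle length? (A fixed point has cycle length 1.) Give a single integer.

Answer: 1

Derivation:
Step 0: 0010
Step 1: G0=G2&G0=1&0=0 G1=G2|G0=1|0=1 G2=(0+1>=2)=0 G3=G2&G3=1&0=0 -> 0100
Step 2: G0=G2&G0=0&0=0 G1=G2|G0=0|0=0 G2=(0+0>=2)=0 G3=G2&G3=0&0=0 -> 0000
Step 3: G0=G2&G0=0&0=0 G1=G2|G0=0|0=0 G2=(0+0>=2)=0 G3=G2&G3=0&0=0 -> 0000
State from step 3 equals state from step 2 -> cycle length 1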